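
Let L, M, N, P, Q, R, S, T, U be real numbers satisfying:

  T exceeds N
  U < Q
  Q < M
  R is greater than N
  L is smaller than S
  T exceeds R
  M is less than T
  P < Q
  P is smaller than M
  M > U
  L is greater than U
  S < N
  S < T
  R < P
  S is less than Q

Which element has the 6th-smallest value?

The consecutive relations fix a unique order: U < L < S < N < R < P < Q < M < T.
Counting 6 from the smallest end gives P.

P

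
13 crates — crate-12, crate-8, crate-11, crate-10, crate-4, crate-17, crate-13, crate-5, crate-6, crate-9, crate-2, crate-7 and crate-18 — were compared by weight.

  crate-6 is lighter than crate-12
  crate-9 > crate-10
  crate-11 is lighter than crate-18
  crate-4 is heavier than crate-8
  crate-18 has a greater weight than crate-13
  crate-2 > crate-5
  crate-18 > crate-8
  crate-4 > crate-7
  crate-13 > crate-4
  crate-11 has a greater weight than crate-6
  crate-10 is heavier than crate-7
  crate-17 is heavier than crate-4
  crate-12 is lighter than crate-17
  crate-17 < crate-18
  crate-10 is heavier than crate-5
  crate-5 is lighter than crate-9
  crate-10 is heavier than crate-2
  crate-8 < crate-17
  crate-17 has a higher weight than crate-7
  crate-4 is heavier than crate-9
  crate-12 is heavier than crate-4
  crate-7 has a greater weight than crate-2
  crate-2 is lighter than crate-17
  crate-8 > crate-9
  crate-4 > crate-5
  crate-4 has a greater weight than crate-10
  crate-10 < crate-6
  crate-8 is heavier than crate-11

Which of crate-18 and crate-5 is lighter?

Following the relations from crate-5: crate-5 < crate-2 < crate-7 < crate-10 < crate-9 < crate-8 < crate-4 < crate-12 < crate-17 < crate-18.
So crate-5 < crate-18; crate-5 is the lighter of the two.

crate-5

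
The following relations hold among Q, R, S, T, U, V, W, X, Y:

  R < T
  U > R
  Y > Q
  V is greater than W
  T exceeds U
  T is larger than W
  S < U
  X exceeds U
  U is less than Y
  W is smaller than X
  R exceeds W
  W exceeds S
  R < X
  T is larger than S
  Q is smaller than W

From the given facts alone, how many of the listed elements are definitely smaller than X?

Directly below X: W, R, U.
One step further: S, Q (5 so far).
No other element is forced below X by the given relations, so the count is 5.

5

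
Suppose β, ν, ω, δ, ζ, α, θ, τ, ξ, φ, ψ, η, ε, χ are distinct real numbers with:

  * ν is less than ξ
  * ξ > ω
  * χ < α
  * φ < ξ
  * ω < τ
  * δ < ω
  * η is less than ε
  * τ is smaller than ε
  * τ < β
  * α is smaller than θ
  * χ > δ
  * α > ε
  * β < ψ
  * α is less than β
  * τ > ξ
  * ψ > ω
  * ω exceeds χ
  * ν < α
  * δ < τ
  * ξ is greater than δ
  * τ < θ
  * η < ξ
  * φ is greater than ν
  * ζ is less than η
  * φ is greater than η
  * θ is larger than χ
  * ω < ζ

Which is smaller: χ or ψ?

χ

Link the given pairs in sequence: χ < ω; ω < ζ; ζ < η; η < φ; φ < ξ; ξ < τ; τ < ε; ε < α; α < β; β < ψ.
Together: χ < ω < ζ < η < φ < ξ < τ < ε < α < β < ψ.
So χ < ψ; χ is the smaller of the two.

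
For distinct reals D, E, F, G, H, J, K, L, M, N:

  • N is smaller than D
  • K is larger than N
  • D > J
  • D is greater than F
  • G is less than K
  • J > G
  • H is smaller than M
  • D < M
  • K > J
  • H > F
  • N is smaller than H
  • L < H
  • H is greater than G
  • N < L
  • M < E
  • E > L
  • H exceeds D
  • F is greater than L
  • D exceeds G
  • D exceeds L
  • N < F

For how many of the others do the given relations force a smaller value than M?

Directly below M: D, H.
One step further: G, J, N, L, F (7 so far).
No other element is forced below M by the given relations, so the count is 7.

7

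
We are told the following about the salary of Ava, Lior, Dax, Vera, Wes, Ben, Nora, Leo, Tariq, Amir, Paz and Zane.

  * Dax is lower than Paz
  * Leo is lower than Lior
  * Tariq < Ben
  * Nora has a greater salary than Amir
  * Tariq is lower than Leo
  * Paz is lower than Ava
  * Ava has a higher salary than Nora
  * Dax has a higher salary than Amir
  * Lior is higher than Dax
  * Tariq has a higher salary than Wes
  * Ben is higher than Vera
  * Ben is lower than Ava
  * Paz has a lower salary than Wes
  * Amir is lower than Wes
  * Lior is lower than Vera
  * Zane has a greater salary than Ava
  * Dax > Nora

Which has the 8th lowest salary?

Lior

Chaining the given pairs: Amir < Nora < Dax < Paz < Wes < Tariq < Leo < Lior < Vera < Ben < Ava < Zane.
The 8th smallest is Lior.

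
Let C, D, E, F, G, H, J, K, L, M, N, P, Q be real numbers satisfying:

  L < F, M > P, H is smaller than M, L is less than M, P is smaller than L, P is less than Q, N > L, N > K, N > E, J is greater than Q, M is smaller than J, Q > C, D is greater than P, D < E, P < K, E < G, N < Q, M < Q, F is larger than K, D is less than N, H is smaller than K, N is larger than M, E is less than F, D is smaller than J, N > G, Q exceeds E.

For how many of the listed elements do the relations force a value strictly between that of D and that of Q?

Chaining upward from D reaches: E, G, N, F, J.
Chaining downward from Q reaches: P, L, H, E, C, M, K, G, N.
Strictly between D and Q are those in both lists: E, G, N — 3 elements.

3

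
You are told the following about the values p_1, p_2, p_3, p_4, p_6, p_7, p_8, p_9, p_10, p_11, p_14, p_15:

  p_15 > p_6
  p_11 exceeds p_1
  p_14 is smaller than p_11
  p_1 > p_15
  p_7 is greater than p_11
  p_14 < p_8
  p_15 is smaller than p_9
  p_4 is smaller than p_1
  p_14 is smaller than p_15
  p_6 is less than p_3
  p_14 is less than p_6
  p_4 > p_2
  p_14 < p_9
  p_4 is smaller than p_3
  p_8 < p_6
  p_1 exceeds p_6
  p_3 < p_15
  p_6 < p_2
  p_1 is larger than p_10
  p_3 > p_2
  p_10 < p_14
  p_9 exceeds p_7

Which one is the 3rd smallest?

p_8

Piecing the relations together gives one ordering: p_10 < p_14 < p_8 < p_6 < p_2 < p_4 < p_3 < p_15 < p_1 < p_11 < p_7 < p_9.
Counting 3 from the smallest end gives p_8.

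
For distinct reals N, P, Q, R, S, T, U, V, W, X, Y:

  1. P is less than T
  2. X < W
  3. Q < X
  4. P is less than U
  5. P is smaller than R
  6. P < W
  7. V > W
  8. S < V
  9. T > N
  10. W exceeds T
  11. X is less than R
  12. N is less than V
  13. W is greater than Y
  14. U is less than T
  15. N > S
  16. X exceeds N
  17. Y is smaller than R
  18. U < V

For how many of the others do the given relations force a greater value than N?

Directly above N: X, T, V.
One step further: R, W (5 so far).
No other element is forced above N by the given relations, so the count is 5.

5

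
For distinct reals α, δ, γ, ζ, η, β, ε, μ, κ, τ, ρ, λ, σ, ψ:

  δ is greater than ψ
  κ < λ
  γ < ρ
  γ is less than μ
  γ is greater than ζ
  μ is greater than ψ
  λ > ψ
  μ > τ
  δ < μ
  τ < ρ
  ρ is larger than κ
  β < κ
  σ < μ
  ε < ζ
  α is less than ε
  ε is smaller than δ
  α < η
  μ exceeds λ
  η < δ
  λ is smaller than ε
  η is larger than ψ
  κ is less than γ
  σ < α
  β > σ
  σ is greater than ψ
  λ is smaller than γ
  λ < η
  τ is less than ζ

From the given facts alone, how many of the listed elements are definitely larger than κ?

The elements the relations force above κ are λ, η, ε, ζ, δ, γ, ρ, μ — no chain reaches any other.
That is 8.

8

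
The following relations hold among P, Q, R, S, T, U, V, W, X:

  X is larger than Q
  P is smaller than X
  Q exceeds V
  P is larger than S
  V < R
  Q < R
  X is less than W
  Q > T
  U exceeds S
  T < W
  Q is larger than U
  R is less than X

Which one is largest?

Chaining downward from W: directly below it, T, X; then Q, R, P; then V, S, U.
That covers every other element, and nothing is given above W, so W is the largest.

W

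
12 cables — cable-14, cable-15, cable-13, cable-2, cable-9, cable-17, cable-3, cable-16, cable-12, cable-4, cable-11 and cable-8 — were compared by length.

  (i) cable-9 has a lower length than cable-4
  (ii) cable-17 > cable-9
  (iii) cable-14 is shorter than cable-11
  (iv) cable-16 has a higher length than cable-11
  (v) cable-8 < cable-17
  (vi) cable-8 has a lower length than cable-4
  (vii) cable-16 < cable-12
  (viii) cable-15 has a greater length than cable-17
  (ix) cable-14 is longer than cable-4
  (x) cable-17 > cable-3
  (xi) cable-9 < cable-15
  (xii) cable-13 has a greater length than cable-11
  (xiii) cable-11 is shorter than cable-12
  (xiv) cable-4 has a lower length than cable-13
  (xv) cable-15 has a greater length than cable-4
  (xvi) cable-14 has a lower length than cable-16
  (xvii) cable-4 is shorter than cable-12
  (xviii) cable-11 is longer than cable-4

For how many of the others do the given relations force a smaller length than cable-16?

The elements the relations force below cable-16 are cable-9, cable-8, cable-4, cable-14, cable-11 — no chain reaches any other.
That is 5.

5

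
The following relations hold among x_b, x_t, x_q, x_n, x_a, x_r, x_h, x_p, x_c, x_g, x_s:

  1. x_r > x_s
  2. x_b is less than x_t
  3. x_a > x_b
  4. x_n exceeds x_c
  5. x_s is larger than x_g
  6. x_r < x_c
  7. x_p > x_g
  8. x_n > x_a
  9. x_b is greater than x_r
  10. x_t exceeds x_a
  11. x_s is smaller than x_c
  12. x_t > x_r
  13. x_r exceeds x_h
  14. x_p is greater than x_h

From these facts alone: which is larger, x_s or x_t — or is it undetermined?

Following the relations from x_s: x_s < x_r < x_b < x_a < x_t.
So x_t is larger.

x_t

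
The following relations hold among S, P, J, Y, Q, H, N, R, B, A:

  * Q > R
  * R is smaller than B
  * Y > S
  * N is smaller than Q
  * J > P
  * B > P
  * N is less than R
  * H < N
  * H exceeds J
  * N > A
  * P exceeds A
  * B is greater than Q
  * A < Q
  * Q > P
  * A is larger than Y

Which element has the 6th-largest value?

J

Chaining the given pairs: S < Y < A < P < J < H < N < R < Q < B.
Counting 6 from the largest end gives J.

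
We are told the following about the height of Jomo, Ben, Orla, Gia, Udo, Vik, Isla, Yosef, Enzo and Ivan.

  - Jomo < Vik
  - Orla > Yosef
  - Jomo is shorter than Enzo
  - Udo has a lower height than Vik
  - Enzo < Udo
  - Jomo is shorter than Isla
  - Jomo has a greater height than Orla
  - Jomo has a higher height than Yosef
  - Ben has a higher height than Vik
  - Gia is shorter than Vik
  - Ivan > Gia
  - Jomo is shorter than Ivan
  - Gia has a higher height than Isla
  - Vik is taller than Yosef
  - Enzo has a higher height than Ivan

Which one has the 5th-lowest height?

Gia

Piecing the relations together gives one ordering: Yosef < Orla < Jomo < Isla < Gia < Ivan < Enzo < Udo < Vik < Ben.
Counting 5 from the smallest end gives Gia.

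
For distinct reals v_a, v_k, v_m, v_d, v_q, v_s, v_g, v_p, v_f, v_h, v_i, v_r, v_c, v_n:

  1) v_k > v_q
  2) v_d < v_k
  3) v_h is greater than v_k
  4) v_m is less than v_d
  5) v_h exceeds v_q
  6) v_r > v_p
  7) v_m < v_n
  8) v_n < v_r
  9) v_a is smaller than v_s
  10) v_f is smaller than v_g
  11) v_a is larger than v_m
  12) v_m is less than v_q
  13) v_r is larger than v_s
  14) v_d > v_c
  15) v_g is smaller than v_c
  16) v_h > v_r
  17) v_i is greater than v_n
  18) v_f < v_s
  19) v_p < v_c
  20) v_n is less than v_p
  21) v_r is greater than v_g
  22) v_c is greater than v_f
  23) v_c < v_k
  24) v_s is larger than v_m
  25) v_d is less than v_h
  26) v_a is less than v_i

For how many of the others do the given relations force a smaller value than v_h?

The elements the relations force below v_h are v_f, v_g, v_m, v_n, v_a, v_p, v_c, v_d, v_s, v_q, v_k, v_r — no chain reaches any other.
That is 12.

12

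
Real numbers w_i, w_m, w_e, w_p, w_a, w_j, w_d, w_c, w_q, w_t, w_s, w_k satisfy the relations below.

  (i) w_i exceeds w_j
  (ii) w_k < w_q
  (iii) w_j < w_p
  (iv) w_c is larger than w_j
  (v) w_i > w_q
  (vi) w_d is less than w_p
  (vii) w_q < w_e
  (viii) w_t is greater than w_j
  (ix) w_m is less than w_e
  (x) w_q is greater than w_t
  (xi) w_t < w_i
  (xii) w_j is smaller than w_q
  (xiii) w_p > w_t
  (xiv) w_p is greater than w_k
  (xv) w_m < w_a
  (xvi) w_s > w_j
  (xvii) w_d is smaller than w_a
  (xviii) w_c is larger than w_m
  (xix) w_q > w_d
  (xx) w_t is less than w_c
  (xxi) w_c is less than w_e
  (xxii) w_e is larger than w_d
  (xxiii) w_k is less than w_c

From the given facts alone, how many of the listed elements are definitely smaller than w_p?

From w_p the given relations immediately reach w_j, w_t, w_d, w_k.
No other element is forced below w_p by the given relations, so the count is 4.

4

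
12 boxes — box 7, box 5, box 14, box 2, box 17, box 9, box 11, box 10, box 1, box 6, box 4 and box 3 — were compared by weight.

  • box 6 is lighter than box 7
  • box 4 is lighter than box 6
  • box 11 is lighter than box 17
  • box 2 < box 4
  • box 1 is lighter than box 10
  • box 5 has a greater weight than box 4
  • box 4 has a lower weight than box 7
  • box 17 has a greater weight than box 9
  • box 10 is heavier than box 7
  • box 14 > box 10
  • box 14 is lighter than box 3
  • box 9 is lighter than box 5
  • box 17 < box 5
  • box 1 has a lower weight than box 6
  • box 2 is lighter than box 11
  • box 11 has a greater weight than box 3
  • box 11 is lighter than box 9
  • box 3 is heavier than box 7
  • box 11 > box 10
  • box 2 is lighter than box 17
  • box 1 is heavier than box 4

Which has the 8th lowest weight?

The consecutive relations fix a unique order: box 2 < box 4 < box 1 < box 6 < box 7 < box 10 < box 14 < box 3 < box 11 < box 9 < box 17 < box 5.
Counting 8 from the smallest end gives box 3.

box 3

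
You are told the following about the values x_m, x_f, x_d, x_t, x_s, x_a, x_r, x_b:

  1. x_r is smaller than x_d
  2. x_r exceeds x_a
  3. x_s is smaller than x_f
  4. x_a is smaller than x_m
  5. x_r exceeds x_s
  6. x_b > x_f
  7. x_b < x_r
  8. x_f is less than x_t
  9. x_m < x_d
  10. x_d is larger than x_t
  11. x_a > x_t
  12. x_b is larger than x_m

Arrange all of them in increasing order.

x_s < x_f < x_t < x_a < x_m < x_b < x_r < x_d

The consecutive links are each given: x_s < x_f; x_f < x_t; x_t < x_a; x_a < x_m; x_m < x_b; x_b < x_r; x_r < x_d.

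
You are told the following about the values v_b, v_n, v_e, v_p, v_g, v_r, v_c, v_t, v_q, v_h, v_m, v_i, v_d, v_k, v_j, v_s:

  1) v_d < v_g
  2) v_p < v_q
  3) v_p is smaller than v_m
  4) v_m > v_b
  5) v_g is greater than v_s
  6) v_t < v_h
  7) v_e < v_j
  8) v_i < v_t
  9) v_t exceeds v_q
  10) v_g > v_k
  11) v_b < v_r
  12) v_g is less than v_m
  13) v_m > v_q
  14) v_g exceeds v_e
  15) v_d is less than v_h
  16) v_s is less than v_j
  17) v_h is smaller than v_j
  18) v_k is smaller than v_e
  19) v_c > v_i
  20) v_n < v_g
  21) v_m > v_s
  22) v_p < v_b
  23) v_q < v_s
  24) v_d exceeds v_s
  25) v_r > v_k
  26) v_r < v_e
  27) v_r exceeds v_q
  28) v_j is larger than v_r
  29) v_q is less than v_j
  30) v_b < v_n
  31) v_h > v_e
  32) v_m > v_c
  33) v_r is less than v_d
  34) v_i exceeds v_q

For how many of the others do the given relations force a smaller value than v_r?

Directly below v_r: v_q, v_b, v_k.
One step further: v_p (4 so far).
Nothing else is reachable below v_r; 4 in all.

4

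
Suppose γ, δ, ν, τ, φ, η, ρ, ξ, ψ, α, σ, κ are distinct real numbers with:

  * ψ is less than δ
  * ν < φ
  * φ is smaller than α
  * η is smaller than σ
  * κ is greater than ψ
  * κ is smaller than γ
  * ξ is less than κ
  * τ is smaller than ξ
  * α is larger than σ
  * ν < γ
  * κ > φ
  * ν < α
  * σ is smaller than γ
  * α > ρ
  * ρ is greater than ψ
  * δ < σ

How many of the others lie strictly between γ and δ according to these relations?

The relations place δ below γ. An element lies strictly between them when it is forced above δ and also forced below γ.
Above δ: {σ, α}. Below γ: {ψ, τ, ξ, ν, φ, η, κ, σ}.
Intersection: {σ} — 1.

1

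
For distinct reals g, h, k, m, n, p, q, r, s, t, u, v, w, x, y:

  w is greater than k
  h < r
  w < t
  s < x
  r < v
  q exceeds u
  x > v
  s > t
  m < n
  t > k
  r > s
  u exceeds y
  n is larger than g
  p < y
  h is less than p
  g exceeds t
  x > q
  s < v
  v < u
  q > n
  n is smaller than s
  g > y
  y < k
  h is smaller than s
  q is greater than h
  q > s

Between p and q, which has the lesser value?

p

p < y and y < k give p < k.
With k < w: p < y < k < w.
With w < t: p < y < k < w < t.
With t < g: p < y < k < w < t < g.
With g < n: p < y < k < w < t < g < n.
Then n < s extends the chain to s.
Then s < r extends the chain to r.
Then r < v extends the chain to v.
Then v < u extends the chain to u.
With u < q: p < y < k < w < t < g < n < s < r < v < u < q.
So p < q; p is the smaller of the two.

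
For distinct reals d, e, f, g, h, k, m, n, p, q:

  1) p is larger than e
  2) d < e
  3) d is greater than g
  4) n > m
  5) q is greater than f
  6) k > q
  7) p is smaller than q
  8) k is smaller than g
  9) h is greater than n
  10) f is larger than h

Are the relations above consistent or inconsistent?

inconsistent

Chaining the given relations yields q < k < g < d < e < p, so q < p. But one relation states p < q. These cannot both hold.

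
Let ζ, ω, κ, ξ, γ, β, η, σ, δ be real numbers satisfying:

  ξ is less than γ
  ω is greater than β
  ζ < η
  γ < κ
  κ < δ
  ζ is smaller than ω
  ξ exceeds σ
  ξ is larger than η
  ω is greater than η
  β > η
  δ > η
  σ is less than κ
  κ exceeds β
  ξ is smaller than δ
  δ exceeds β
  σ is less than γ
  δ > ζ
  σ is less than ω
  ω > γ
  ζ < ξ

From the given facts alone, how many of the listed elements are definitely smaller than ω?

From ω the given relations immediately reach ζ, σ, η, β, γ.
From those, ξ — 6 in total.
Nothing else is reachable below ω; 6 in all.

6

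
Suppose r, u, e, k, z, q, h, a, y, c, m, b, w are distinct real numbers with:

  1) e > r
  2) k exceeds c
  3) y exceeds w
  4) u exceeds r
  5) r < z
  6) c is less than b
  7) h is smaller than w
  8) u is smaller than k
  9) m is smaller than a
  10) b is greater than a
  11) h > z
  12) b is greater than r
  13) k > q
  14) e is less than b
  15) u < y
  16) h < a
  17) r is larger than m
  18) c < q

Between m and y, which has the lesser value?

m < r and r < z give m < z.
Then z < h extends the chain to h.
With h < w: m < r < z < h < w.
Then w < y extends the chain to y.
So m < y; m is the smaller of the two.

m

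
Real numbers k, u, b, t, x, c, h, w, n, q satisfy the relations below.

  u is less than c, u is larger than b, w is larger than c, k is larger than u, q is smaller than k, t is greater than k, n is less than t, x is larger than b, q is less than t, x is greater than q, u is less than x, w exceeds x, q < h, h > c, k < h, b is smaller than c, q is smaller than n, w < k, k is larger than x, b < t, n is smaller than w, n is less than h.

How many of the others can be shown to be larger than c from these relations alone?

4

Directly above c: w, h.
One step further: k (3 so far).
One step further: t (4 so far).
Nothing else is reachable above c; 4 in all.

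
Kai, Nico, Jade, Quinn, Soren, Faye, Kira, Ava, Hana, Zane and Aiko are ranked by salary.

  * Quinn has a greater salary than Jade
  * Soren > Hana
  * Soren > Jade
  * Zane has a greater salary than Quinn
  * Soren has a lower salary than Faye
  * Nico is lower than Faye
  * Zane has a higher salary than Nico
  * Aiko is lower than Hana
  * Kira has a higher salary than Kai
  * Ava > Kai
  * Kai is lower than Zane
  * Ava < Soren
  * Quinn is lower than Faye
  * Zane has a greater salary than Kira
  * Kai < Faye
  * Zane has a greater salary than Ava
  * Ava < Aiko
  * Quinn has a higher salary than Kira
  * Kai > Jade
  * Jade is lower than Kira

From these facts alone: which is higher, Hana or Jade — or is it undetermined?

The relevant relations are Jade < Kai; Kai < Ava; Ava < Aiko; Aiko < Hana.
Together: Jade < Kai < Ava < Aiko < Hana.
So Hana is higher.

Hana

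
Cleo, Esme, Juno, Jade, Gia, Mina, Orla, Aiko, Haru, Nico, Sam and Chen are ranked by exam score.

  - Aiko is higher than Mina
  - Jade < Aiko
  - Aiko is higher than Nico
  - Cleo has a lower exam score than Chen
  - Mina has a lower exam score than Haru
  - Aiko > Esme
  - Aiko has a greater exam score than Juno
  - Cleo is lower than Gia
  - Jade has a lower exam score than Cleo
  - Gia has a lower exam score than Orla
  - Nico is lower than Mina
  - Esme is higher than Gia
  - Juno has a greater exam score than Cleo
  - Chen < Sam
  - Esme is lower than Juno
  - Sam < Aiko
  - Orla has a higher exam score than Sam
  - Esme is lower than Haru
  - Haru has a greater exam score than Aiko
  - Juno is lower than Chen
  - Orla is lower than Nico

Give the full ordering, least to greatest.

Jade < Cleo < Gia < Esme < Juno < Chen < Sam < Orla < Nico < Mina < Aiko < Haru

The consecutive links are each given: Jade < Cleo; Cleo < Gia; Gia < Esme; Esme < Juno; Juno < Chen; Chen < Sam; Sam < Orla; Orla < Nico; Nico < Mina; Mina < Aiko; Aiko < Haru.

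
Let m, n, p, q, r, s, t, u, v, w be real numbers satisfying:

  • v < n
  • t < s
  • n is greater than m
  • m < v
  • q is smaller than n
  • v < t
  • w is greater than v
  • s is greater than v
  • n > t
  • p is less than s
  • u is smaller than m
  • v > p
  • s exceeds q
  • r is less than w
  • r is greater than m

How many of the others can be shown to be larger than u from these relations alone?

7

From u the given relations immediately reach m.
From those, v, r, n — 4 in total.
From those, t, w, s — 7 in total.
No other element is forced above u by the given relations, so the count is 7.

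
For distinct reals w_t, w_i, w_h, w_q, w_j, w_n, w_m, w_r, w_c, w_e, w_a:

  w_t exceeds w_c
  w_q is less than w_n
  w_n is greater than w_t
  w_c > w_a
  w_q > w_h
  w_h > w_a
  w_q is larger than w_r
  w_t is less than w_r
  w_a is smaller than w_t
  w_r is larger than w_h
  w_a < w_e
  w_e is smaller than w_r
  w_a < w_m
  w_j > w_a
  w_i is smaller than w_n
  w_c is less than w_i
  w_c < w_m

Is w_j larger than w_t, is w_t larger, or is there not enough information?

Following every chain through w_j: below w_j we get w_a.
w_t is not reached, and no chain runs the other way from w_t to w_j.
So the given relations leave the order of w_j and w_t undetermined.

undetermined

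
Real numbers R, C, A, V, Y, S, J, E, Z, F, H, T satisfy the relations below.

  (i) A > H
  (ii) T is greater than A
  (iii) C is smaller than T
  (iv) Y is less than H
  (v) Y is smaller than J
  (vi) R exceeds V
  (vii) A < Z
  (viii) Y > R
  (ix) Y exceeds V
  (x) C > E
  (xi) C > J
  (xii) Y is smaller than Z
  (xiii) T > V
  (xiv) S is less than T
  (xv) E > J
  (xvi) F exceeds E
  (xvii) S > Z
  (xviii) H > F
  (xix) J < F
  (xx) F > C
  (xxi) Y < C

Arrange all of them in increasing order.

The consecutive links are each given: V < R; R < Y; Y < J; J < E; E < C; C < F; F < H; H < A; A < Z; Z < S; S < T.

V < R < Y < J < E < C < F < H < A < Z < S < T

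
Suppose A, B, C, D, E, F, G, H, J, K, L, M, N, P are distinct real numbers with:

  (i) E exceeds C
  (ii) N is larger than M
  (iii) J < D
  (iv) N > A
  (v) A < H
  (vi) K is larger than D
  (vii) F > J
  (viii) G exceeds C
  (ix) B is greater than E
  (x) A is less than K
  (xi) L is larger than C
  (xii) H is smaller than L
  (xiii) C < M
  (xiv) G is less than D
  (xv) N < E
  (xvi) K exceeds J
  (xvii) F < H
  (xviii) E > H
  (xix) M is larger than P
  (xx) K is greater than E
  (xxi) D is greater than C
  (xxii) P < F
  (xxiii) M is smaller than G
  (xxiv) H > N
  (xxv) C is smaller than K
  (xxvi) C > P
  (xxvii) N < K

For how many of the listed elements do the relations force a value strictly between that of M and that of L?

2

Chaining upward from M reaches: N, G, H, E, D, K, B.
Chaining downward from L reaches: J, P, F, C, A, N, H.
Strictly between M and L are those in both lists: N, H — 2 elements.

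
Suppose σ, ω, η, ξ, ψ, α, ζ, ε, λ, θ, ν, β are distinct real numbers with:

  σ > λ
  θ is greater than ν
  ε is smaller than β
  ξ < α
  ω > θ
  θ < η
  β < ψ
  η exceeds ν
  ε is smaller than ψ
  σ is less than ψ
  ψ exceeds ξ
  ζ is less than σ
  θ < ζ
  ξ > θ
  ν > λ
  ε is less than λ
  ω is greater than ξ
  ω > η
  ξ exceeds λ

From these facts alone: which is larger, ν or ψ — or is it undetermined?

The relevant relations are ν < θ; θ < ζ; ζ < σ; σ < ψ.
Together: ν < θ < ζ < σ < ψ.
So ψ is larger.

ψ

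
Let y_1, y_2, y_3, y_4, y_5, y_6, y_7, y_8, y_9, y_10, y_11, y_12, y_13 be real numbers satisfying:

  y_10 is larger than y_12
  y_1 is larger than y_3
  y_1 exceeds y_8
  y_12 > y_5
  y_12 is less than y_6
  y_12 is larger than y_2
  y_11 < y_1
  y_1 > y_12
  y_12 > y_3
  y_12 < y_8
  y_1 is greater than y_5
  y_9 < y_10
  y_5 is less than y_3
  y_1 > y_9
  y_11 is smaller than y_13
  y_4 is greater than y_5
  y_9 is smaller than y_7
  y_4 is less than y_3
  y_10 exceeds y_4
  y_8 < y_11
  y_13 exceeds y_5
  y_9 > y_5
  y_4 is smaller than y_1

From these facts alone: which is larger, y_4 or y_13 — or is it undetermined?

y_13

y_4 < y_3 and y_3 < y_12 give y_4 < y_12.
Then y_12 < y_8 extends the chain to y_8.
Then y_8 < y_11 extends the chain to y_11.
Then y_11 < y_13 extends the chain to y_13.
So y_13 is larger.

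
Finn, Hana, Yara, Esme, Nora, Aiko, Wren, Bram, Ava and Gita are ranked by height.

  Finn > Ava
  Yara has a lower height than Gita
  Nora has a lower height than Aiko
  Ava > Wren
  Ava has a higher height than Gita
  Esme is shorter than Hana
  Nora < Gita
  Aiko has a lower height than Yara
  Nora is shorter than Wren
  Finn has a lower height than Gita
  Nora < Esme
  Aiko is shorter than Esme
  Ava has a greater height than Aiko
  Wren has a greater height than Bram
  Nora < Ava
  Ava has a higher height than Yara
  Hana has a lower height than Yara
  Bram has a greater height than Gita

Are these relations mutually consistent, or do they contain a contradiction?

We have Finn < Gita stated directly, yet also Gita < Bram < Wren < Ava < Finn by chaining the others — so Gita < Finn. Contradiction.

inconsistent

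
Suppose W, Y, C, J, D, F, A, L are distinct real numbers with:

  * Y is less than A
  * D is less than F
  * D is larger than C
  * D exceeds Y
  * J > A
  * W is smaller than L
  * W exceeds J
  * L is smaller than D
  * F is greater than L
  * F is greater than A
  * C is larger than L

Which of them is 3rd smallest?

Chaining the given pairs: Y < A < J < W < L < C < D < F.
The 3rd smallest is J.

J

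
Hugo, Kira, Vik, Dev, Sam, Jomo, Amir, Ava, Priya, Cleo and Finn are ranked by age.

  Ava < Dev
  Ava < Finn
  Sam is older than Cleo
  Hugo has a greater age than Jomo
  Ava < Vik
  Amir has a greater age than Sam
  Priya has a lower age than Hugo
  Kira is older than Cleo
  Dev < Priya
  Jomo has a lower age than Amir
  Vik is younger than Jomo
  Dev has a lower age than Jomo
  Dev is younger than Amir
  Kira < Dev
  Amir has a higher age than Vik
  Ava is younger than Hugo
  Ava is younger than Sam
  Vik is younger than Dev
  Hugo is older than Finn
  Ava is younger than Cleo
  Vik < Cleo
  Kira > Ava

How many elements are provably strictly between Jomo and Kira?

The relations place Kira below Jomo. An element lies strictly between them when it is forced above Kira and also forced below Jomo.
Above Kira: {Dev, Priya, Hugo, Amir}. Below Jomo: {Ava, Vik, Cleo, Dev}.
Intersection: {Dev} — 1.

1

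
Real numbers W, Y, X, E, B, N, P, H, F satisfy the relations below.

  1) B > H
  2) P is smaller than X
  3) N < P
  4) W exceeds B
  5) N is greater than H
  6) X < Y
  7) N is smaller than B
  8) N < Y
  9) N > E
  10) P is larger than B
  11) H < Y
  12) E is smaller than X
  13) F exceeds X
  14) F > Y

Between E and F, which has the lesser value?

Following the relations from E: E < N < B < P < X < Y < F.
So E < F; E is the smaller of the two.

E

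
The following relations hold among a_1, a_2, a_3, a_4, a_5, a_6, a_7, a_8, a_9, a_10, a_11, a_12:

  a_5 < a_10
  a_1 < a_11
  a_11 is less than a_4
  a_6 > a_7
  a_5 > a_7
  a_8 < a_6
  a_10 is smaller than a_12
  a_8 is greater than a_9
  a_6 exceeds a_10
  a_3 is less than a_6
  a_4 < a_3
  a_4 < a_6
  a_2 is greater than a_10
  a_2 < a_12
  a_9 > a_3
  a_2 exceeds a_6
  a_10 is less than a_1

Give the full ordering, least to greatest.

a_7 < a_5 < a_10 < a_1 < a_11 < a_4 < a_3 < a_9 < a_8 < a_6 < a_2 < a_12

Each adjacent pair is fixed by a given relation: a_7 < a_5; a_5 < a_10; a_10 < a_1; a_1 < a_11; a_11 < a_4; a_4 < a_3; a_3 < a_9; a_9 < a_8; a_8 < a_6; a_6 < a_2; a_2 < a_12. Chaining them end to end gives the full order.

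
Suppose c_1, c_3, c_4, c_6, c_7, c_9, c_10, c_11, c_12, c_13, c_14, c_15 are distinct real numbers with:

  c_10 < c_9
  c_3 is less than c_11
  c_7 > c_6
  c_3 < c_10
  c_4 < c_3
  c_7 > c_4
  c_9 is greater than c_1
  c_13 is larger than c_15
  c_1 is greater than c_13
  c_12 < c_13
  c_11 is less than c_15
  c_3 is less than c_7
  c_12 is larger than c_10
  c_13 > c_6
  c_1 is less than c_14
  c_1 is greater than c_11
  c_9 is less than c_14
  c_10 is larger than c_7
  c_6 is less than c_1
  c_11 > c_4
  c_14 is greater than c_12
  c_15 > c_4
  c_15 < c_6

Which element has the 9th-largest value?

c_15

Chaining the given pairs: c_4 < c_3 < c_11 < c_15 < c_6 < c_7 < c_10 < c_12 < c_13 < c_1 < c_9 < c_14.
The 9th largest is c_15.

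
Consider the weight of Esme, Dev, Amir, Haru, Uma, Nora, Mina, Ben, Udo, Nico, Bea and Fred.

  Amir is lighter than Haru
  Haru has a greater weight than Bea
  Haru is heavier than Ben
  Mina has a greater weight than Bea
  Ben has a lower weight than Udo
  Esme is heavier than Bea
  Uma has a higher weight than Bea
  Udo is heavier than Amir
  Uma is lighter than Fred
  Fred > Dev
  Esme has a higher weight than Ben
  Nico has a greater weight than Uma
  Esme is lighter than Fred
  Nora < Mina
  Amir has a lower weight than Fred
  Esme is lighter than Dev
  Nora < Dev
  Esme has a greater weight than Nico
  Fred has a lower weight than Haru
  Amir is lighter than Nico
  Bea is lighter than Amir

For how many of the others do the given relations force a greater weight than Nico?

4

Directly above Nico: Esme.
One step further: Dev, Fred (3 so far).
One step further: Haru (4 so far).
No other element is forced above Nico by the given relations, so the count is 4.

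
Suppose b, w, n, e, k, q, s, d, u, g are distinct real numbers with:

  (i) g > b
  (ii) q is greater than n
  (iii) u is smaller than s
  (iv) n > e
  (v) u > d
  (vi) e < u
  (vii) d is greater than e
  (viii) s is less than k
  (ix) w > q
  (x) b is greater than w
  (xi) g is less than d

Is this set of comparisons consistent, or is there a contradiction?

Every relation is compatible with e < n < q < w < b < g < d < u < s < k; the set is consistent.

consistent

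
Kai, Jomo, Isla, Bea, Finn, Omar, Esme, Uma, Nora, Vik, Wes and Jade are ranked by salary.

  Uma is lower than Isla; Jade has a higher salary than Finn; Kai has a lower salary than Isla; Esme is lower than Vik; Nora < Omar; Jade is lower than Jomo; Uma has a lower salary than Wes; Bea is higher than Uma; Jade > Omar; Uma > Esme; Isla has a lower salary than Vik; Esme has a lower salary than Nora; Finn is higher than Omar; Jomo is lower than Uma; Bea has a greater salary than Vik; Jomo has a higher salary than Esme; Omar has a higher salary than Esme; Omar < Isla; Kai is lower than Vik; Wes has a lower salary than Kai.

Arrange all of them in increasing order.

Esme < Nora < Omar < Finn < Jade < Jomo < Uma < Wes < Kai < Isla < Vik < Bea

The consecutive links are each given: Esme < Nora; Nora < Omar; Omar < Finn; Finn < Jade; Jade < Jomo; Jomo < Uma; Uma < Wes; Wes < Kai; Kai < Isla; Isla < Vik; Vik < Bea.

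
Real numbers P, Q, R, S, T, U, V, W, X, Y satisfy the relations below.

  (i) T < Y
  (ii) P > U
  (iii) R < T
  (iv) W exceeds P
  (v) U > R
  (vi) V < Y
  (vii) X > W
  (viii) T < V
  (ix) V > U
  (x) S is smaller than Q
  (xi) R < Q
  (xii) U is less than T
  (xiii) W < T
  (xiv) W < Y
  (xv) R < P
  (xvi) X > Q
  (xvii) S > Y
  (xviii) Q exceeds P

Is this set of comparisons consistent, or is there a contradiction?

consistent

The single ordering R < U < P < W < T < V < Y < S < Q < X satisfies every listed relation, so no contradiction arises.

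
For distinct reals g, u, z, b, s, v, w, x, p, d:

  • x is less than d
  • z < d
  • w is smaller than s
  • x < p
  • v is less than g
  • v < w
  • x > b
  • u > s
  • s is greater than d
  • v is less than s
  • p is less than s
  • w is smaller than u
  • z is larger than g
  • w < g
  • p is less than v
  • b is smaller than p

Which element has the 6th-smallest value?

The consecutive relations fix a unique order: b < x < p < v < w < g < z < d < s < u.
The 6th smallest is g.

g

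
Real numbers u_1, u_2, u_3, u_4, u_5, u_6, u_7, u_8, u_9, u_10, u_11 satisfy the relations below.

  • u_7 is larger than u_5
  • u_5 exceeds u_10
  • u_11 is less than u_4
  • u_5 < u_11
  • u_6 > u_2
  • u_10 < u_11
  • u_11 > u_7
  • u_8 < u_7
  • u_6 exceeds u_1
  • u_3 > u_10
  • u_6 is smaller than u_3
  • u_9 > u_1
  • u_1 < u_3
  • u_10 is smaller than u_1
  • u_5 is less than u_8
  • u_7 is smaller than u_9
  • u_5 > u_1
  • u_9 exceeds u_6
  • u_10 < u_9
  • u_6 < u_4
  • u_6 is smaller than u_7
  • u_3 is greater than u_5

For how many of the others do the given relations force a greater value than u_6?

The elements the relations force above u_6 are u_7, u_11, u_4, u_9, u_3 — no chain reaches any other.
That is 5.

5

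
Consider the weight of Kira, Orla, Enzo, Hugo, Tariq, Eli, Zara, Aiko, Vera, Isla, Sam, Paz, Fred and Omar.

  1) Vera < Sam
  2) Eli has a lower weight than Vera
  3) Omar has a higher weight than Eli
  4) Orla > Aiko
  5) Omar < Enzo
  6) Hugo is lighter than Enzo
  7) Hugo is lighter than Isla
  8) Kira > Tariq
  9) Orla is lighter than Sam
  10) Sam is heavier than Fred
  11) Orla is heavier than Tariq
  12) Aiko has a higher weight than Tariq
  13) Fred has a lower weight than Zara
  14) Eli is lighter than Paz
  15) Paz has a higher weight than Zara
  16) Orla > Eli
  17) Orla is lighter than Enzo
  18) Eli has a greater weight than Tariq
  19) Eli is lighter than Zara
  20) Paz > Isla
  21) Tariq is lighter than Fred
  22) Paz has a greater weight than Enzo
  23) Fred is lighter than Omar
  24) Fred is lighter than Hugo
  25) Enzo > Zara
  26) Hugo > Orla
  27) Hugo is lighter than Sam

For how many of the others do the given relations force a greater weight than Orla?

Directly above Orla: Hugo, Sam, Enzo.
One step further: Isla, Paz (5 so far).
No other element is forced above Orla by the given relations, so the count is 5.

5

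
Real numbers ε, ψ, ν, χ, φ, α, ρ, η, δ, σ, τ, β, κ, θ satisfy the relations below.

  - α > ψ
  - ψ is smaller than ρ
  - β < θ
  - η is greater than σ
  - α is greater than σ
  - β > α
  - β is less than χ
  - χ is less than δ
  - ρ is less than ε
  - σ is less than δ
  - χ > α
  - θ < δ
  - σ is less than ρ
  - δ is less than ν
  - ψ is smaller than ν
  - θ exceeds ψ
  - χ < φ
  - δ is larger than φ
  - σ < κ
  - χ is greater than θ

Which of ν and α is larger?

ν

The relevant relations are α < β; β < χ; χ < φ; φ < δ; δ < ν.
Chaining these gives α < β < χ < φ < δ < ν.
So α < ν; ν is the larger of the two.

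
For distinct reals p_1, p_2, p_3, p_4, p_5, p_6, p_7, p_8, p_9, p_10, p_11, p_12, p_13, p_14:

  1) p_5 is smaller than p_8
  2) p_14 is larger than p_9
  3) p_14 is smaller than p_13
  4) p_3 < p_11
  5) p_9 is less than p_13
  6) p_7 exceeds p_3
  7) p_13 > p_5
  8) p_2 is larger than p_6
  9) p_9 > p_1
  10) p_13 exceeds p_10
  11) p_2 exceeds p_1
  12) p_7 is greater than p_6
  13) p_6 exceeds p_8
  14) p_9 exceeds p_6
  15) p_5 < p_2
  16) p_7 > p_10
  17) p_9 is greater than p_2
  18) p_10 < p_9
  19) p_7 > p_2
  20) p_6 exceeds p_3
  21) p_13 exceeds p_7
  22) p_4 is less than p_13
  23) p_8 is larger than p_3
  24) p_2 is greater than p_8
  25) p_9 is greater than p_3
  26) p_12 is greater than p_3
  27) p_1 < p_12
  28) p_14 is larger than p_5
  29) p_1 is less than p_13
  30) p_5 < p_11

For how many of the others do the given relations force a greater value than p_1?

Directly above p_1: p_2, p_9, p_12, p_13.
One step further: p_14, p_7 (6 so far).
Nothing else is reachable above p_1; 6 in all.

6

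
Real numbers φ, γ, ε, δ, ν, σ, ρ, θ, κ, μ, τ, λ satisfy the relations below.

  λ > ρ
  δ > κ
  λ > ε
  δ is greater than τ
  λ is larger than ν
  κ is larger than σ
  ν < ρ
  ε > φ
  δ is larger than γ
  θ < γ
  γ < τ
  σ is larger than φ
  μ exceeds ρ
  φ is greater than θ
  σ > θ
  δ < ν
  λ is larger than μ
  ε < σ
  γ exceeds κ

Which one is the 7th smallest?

Chaining the given pairs: θ < φ < ε < σ < κ < γ < τ < δ < ν < ρ < μ < λ.
Counting 7 from the smallest end gives τ.

τ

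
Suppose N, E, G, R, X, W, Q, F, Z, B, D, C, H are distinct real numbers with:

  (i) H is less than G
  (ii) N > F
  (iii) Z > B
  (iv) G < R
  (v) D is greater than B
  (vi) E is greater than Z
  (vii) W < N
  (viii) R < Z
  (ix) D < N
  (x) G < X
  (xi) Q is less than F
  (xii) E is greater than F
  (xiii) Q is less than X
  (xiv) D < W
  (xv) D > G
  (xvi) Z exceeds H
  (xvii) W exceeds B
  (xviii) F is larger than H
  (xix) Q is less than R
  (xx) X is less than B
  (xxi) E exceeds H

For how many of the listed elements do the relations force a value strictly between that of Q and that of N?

5

Chaining upward from Q reaches: X, F, R, B, D, Z, W, E.
Chaining downward from N reaches: H, G, X, F, B, D, W.
Strictly between Q and N are those in both lists: X, F, B, D, W — 5 elements.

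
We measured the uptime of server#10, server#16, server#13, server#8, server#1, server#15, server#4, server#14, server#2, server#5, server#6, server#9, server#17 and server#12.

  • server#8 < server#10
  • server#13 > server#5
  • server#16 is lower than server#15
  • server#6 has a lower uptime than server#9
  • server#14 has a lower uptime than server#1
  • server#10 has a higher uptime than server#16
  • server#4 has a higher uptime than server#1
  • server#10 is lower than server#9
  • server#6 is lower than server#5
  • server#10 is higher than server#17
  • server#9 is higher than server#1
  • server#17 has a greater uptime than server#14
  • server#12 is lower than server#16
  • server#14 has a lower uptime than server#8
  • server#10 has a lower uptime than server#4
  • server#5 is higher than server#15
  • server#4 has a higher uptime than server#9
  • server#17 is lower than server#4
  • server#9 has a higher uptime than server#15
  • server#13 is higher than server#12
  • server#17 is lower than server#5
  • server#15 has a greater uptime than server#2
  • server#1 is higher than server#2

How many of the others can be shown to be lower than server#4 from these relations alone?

Directly below server#4: server#17, server#10, server#1, server#9.
One step further: server#14, server#2, server#6, server#8, server#16, server#15 (10 so far).
One step further: server#12 (11 so far).
No other element is forced below server#4 by the given relations, so the count is 11.

11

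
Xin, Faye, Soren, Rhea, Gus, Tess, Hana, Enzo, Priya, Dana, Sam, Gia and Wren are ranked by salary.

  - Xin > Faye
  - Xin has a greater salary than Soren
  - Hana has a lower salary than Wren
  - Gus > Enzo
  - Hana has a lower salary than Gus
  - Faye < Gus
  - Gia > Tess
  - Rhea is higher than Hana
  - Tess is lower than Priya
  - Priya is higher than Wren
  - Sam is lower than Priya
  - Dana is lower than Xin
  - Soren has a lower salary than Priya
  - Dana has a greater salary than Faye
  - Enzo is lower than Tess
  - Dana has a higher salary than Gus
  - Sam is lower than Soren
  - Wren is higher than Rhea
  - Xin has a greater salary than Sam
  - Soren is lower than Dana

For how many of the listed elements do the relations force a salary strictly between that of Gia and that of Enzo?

The relations place Enzo below Gia. An element lies strictly between them when it is forced above Enzo and also forced below Gia.
Above Enzo: {Gus, Dana, Xin, Tess, Priya}. Below Gia: {Tess}.
Intersection: {Tess} — 1.

1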